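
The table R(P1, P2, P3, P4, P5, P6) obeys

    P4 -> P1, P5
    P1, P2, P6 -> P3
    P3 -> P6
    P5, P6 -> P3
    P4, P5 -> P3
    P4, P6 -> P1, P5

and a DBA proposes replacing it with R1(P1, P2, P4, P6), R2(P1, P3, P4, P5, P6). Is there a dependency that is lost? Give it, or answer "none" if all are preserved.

P1, P2, P6 -> P3

Check P1, P2, P6 → P3: no single fragment contains all of {P1, P2, P3, P6}, and the restricted closure of {P1, P2, P6} across the fragments never reaches {P3}.
P4 → P1, P5 is preserved.
P3 → P6 is preserved.
P5, P6 → P3 is preserved.
P4, P5 → P3 is preserved.
P4, P6 → P1, P5 is preserved.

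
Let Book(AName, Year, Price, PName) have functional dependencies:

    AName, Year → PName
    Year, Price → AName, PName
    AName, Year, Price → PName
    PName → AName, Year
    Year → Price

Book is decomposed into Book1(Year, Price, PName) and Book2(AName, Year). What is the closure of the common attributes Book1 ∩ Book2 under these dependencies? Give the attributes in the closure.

AName, Year, Price, PName

Book1 ∩ Book2 = {Year}.
Year → Price applies, adding Price
Year, Price → AName, PName applies, adding AName, PName
Closure: {AName, Year, Price, PName}.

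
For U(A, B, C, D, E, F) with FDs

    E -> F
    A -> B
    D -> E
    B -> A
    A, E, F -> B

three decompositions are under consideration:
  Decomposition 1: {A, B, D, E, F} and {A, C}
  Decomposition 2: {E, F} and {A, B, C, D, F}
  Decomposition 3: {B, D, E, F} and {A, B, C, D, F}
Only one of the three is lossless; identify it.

Decomposition 3

Decomposition 1: common = {A}, closure = {A, B} → lossy.
Decomposition 2: common = {F}, closure = {F} → lossy.
Decomposition 3: common = {B, D, F}, closure = {A, B, D, E, F} → lossless.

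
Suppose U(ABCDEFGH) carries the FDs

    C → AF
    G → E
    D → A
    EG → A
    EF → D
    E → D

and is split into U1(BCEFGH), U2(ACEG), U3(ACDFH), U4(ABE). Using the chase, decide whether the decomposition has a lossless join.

Chase test. Columns are ABCDEFGH; row i has aⱼ where attribute j ∈ Ui, else bᵢⱼ.
Initial tableau (one row per fragment):
  row 1: b11 a2 a3 b14 a5 a6 a7 a8
  row 2: a1 b22 a3 b24 a5 b26 a7 b28
  row 3: a1 b32 a3 a4 b35 a6 b37 a8
  row 4: a1 a2 b43 b44 a5 b46 b47 b48
Rows 1 and 2 agree on C; apply C→AF and equate their AF entries.
Rows 1 and 2 agree on EF; apply EF→D and equate their D entries.
Rows 1 and 4 agree on E; apply E→D and equate their D entries.
No row becomes fully distinguished — the join is lossy.

No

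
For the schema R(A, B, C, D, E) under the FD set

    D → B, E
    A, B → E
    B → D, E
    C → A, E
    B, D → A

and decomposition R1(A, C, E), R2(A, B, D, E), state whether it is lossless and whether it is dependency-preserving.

Lossless test: (A, E)⁺ = {A, E}, which is a superkey of neither fragment — lossy.
Dependency preservation: every FD's attributes lie within a single fragment, so each can be enforced locally — preserved.

lossy but dependency-preserving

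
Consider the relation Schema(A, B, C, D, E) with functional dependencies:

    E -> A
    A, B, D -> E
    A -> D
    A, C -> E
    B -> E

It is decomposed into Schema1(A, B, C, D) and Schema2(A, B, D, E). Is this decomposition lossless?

Yes

Common attributes: Schema1 ∩ Schema2 = {A, B, D}.
Closure of {A, B, D}: A, B, D → E applies, adding E. So (A, B, D)⁺ = {A, B, D, E}.
This closure contains every attribute of Schema2, so Schema1 ∩ Schema2 → Schema2. The join is lossless.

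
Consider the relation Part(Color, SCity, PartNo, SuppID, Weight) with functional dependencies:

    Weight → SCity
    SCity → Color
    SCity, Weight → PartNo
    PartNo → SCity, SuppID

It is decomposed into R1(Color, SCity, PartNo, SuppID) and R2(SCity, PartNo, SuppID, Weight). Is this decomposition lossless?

Common attributes: R1 ∩ R2 = {SCity, PartNo, SuppID}.
Closure of {SCity, PartNo, SuppID}: SCity → Color applies, adding Color. So (SCity, PartNo, SuppID)⁺ = {Color, SCity, PartNo, SuppID}.
This closure contains every attribute of R1, so R1 ∩ R2 → R1. The join is lossless.

Yes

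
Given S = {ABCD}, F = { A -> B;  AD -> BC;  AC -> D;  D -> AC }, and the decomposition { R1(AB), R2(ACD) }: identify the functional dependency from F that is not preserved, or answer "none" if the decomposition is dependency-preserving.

A → B lies within R1.
AD → BC: restricted closure across fragments reaches BC.
AC → D lies within R2.
D → AC lies within R2.
Every dependency is enforceable on the fragments, so the decomposition is dependency-preserving.

none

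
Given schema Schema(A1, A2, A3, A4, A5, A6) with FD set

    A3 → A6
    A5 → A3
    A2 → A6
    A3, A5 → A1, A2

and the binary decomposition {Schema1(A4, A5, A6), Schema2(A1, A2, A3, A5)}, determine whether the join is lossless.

Yes

Common attributes: Schema1 ∩ Schema2 = {A5}.
Closure of {A5}: A5 → A3 applies, adding A3; A3, A5 → A1, A2 applies, adding A1, A2; A3 → A6 applies, adding A6. So (A5)⁺ = {A1, A2, A3, A5, A6}.
This closure contains every attribute of Schema2, so Schema1 ∩ Schema2 → Schema2. The join is lossless.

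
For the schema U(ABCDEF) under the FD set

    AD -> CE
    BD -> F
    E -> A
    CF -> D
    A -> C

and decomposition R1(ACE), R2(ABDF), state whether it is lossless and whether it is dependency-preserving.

lossy and not dependency-preserving

Lossless test: (A)⁺ = {AC}, which is a superkey of neither fragment — lossy.
Dependency preservation: the restricted closure of {AD} across the fragments never reaches {CE}, so AD → CE cannot be enforced without a join — not preserved.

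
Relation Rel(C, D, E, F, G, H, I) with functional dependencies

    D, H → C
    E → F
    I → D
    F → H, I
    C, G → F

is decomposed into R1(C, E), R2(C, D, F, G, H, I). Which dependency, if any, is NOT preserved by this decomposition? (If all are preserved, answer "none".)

E → F

Check E → F: no single fragment contains all of {E, F}, and the restricted closure of {E} across the fragments never reaches {F}.
D, H → C is preserved.
I → D is preserved.
F → H, I is preserved.
C, G → F is preserved.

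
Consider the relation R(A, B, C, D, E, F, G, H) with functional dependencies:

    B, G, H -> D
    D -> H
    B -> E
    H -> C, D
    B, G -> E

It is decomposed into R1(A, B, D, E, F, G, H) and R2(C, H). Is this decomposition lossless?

Yes

Common attributes: R1 ∩ R2 = {H}.
Closure of {H}: H → C, D applies, adding C, D. So (H)⁺ = {C, D, H}.
This closure contains every attribute of R2, so R1 ∩ R2 → R2. The join is lossless.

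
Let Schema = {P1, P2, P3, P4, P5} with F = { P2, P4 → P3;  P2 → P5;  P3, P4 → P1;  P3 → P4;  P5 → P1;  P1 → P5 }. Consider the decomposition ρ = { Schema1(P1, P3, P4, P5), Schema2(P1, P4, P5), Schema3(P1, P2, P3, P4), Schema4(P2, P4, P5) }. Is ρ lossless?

Chase test. Columns are P1, P2, P3, P4, P5; row i has aⱼ where attribute j ∈ Schemai, else bᵢⱼ.
Initial tableau (one row per fragment):
  row 1: a1 b12 a3 a4 a5
  row 2: a1 b22 b23 a4 a5
  row 3: a1 a2 a3 a4 b35
  row 4: b41 a2 b43 a4 a5
Rows 3 and 4 agree on P2, P4; apply P2, P4→P3 and equate their P3 entries.
Rows 3 and 4 agree on P2; apply P2→P5 and equate their P5 entries.
Rows 1 and 4 agree on P3, P4; apply P3, P4→P1 and equate their P1 entries.
Row 3 is now all distinguished symbols — the join is lossless.

Yes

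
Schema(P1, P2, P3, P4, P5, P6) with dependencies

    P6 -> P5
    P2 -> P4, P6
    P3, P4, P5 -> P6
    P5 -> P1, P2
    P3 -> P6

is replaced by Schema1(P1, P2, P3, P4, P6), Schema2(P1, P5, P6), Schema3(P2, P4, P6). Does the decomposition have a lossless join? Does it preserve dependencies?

Lossless test (chase): Rows 1 and 2 agree on P6; apply P6→P5 and equate their P5 entries. Rows 1 and 3 agree on P6; apply P6→P5 and equate their P5 entries. Rows 1 and 2 agree on P5; apply P5→P1, P2 and equate their P1, P2 entries. Rows 1 and 3 agree on P5; apply P5→P1, P2 and equate their P1, P2 entries. Rows 1 and 2 agree on P2; apply P2→P4, P6 and equate their P4, P6 entries. Row 1 is now all distinguished symbols — the join is lossless.
Dependency preservation: P3, P4, P5 → P6; P5 → P1, P2 are not contained in any single fragment, but the restricted closure of each left-hand side across the fragments still reaches the right-hand side; the remaining FDs each lie inside some fragment. All dependencies are preserved.

lossless and dependency-preserving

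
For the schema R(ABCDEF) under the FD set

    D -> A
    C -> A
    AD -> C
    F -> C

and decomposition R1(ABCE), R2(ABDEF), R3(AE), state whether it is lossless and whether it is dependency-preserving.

lossy and not dependency-preserving

Lossless test (chase): applying each FD to every pair of rows produces no changes in the tableau, so no row becomes fully distinguished — the join is lossy.
Dependency preservation: the restricted closure of {AD} across the fragments never reaches {C}, so AD → C cannot be enforced without a join — not preserved.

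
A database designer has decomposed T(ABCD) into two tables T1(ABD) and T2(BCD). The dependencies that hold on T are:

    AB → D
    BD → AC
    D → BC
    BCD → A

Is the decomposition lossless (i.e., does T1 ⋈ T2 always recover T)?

Common attributes: T1 ∩ T2 = {BD}.
Closure of {BD}: BD → AC applies, adding AC. So (BD)⁺ = {ABCD}.
This closure contains every attribute of T1, so T1 ∩ T2 → T1. The join is lossless.

Yes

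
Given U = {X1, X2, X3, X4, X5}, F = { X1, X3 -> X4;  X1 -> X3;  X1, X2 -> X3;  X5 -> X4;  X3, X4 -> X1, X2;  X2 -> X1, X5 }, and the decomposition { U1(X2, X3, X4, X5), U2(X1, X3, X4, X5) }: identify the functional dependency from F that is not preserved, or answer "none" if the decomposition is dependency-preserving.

X1, X3 → X4 lies within U2.
X1 → X3 lies within U2.
X1, X2 → X3: restricted closure across fragments reaches X3.
X5 → X4 lies within U1.
X3, X4 → X1, X2: restricted closure across fragments reaches X1, X2.
X2 → X1, X5: restricted closure across fragments reaches X1, X5.
Every dependency is enforceable on the fragments, so the decomposition is dependency-preserving.

none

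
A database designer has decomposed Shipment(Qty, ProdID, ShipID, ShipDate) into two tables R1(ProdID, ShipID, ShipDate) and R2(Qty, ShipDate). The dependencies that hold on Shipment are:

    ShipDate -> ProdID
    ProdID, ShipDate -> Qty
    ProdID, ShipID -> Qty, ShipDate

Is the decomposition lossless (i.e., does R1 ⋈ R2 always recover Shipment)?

Common attributes: R1 ∩ R2 = {ShipDate}.
Closure of {ShipDate}: ShipDate → ProdID applies, adding ProdID; ProdID, ShipDate → Qty applies, adding Qty. So (ShipDate)⁺ = {Qty, ProdID, ShipDate}.
This closure contains every attribute of R2, so R1 ∩ R2 → R2. The join is lossless.

Yes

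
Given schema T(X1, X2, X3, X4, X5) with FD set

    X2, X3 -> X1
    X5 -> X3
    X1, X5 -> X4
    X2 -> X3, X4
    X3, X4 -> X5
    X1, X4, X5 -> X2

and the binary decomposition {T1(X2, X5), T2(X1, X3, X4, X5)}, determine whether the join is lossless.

No

Common attributes: T1 ∩ T2 = {X5}.
Closure of {X5}: X5 → X3 applies, adding X3. So (X5)⁺ = {X3, X5}.
The closure contains neither all of T1 = {X2, X5} nor all of T2 = {X1, X3, X4, X5}, so the common attributes are not a superkey of either fragment. The join is lossy.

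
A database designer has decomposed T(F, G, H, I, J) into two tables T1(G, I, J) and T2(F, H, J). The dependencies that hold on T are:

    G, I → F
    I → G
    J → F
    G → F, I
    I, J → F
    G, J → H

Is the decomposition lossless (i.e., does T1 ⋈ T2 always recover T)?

Common attributes: T1 ∩ T2 = {J}.
Closure of {J}: J → F applies, adding F. So (J)⁺ = {F, J}.
The closure contains neither all of T1 = {G, I, J} nor all of T2 = {F, H, J}, so the common attributes are not a superkey of either fragment. The join is lossy.

No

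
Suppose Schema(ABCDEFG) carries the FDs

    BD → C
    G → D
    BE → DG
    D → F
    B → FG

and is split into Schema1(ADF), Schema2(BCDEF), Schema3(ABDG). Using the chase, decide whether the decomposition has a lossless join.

Chase test. Columns are ABCDEFG; row i has aⱼ where attribute j ∈ Schemai, else bᵢⱼ.
Initial tableau (one row per fragment):
  row 1: a1 b12 b13 a4 b15 a6 b17
  row 2: b21 a2 a3 a4 a5 a6 b27
  row 3: a1 a2 b33 a4 b35 b36 a7
Rows 2 and 3 agree on BD; apply BD→C and equate their C entries.
Rows 1 and 3 agree on D; apply D→F and equate their F entries.
Rows 2 and 3 agree on B; apply B→FG and equate their FG entries.
No row becomes fully distinguished — the join is lossy.

No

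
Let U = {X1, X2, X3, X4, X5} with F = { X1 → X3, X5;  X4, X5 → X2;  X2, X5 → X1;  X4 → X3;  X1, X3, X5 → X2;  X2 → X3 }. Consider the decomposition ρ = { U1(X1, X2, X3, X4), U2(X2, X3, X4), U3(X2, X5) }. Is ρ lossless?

No

Chase test. Columns are X1, X2, X3, X4, X5; row i has aⱼ where attribute j ∈ Ui, else bᵢⱼ.
Initial tableau (one row per fragment):
  row 1: a1 a2 a3 a4 b15
  row 2: b21 a2 a3 a4 b25
  row 3: b31 a2 b33 b34 a5
Rows 1 and 3 agree on X2; apply X2→X3 and equate their X3 entries.
No row becomes fully distinguished — the join is lossy.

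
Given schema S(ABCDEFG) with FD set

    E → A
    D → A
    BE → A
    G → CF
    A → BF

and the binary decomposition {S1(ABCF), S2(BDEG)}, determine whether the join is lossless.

No

Common attributes: S1 ∩ S2 = {B}.
No dependency enlarges {B}, so (B)⁺ = {B}.
The closure contains neither all of S1 = {ABCF} nor all of S2 = {BDEG}, so the common attributes are not a superkey of either fragment. The join is lossy.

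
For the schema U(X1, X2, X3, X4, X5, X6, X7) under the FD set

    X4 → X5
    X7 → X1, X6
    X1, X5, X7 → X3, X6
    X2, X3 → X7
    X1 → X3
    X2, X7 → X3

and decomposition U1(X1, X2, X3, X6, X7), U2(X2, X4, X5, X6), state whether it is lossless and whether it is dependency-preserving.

lossy but dependency-preserving

Lossless test: (X2, X6)⁺ = {X2, X6}, which is a superkey of neither fragment — lossy.
Dependency preservation: X1, X5, X7 → X3, X6 is not contained in any single fragment, but the restricted closure of its left-hand side across the fragments still reaches the right-hand side; the remaining FDs each lie inside some fragment. All dependencies are preserved.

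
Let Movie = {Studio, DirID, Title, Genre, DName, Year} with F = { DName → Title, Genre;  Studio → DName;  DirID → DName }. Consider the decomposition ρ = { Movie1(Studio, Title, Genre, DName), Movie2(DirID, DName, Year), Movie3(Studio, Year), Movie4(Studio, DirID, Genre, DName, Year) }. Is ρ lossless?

Yes

Chase test. Columns are Studio, DirID, Title, Genre, DName, Year; row i has aⱼ where attribute j ∈ Moviei, else bᵢⱼ.
Initial tableau (one row per fragment):
  row 1: a1 b12 a3 a4 a5 b16
  row 2: b21 a2 b23 b24 a5 a6
  row 3: a1 b32 b33 b34 b35 a6
  row 4: a1 a2 b43 a4 a5 a6
Rows 1 and 2 agree on DName; apply DName→Title, Genre and equate their Title, Genre entries.
Rows 1 and 4 agree on DName; apply DName→Title, Genre and equate their Title, Genre entries.
Rows 1 and 3 agree on Studio; apply Studio→DName and equate their DName entries.
Rows 1 and 3 agree on DName; apply DName→Title, Genre and equate their Title, Genre entries.
Row 4 is now all distinguished symbols — the join is lossless.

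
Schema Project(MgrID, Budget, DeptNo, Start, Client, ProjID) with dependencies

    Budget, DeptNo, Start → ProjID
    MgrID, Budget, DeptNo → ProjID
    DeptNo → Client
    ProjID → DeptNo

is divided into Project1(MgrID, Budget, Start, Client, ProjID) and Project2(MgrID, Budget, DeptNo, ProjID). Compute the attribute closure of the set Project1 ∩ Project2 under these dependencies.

Project1 ∩ Project2 = {MgrID, Budget, ProjID}.
ProjID → DeptNo applies, adding DeptNo
DeptNo → Client applies, adding Client
Closure: {MgrID, Budget, DeptNo, Client, ProjID}.

MgrID, Budget, DeptNo, Client, ProjID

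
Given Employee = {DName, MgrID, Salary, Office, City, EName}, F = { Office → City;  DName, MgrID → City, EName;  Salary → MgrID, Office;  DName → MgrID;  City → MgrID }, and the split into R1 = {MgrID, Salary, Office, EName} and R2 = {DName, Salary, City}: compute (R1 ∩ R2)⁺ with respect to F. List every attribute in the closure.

R1 ∩ R2 = {Salary}.
Salary → MgrID, Office applies, adding MgrID, Office
Office → City applies, adding City
Closure: {MgrID, Salary, Office, City}.

MgrID, Salary, Office, City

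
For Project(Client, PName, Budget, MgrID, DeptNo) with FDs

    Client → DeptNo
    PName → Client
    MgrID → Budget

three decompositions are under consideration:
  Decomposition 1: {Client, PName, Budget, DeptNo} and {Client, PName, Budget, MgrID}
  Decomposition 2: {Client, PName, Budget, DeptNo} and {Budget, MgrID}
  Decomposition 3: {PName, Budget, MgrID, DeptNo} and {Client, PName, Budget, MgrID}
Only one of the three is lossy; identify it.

Decomposition 1: common = {Client, PName, Budget}, closure = {Client, PName, Budget, DeptNo} → lossless.
Decomposition 2: common = {Budget}, closure = {Budget} → lossy.
Decomposition 3: common = {PName, Budget, MgrID}, closure = {Client, PName, Budget, MgrID, DeptNo} → lossless.

Decomposition 2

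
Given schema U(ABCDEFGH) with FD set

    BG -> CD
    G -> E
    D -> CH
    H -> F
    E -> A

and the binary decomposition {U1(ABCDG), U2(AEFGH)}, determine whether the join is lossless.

Common attributes: U1 ∩ U2 = {AG}.
Closure of {AG}: G → E applies, adding E. So (AG)⁺ = {AEG}.
The closure contains neither all of U1 = {ABCDG} nor all of U2 = {AEFGH}, so the common attributes are not a superkey of either fragment. The join is lossy.

No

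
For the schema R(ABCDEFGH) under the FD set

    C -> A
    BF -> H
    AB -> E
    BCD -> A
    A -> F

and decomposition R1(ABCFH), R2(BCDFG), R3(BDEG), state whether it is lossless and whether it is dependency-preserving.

Lossless test (chase): Rows 1 and 2 agree on C; apply C→A and equate their A entries. Rows 1 and 2 agree on BF; apply BF→H and equate their H entries. Rows 1 and 2 agree on AB; apply AB→E and equate their E entries. No row becomes fully distinguished — the join is lossy.
Dependency preservation: the restricted closure of {AB} across the fragments never reaches {E}, so AB → E cannot be enforced without a join — not preserved.

lossy and not dependency-preserving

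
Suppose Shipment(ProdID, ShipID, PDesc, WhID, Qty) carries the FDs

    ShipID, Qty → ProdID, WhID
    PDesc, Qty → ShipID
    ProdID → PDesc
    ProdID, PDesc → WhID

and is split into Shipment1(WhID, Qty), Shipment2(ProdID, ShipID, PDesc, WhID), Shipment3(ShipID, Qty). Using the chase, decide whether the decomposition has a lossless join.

Chase test. Columns are ProdID, ShipID, PDesc, WhID, Qty; row i has aⱼ where attribute j ∈ Shipmenti, else bᵢⱼ.
Initial tableau (one row per fragment):
  row 1: b11 b12 b13 a4 a5
  row 2: a1 a2 a3 a4 b25
  row 3: b31 a2 b33 b34 a5
No row becomes fully distinguished — the join is lossy.

No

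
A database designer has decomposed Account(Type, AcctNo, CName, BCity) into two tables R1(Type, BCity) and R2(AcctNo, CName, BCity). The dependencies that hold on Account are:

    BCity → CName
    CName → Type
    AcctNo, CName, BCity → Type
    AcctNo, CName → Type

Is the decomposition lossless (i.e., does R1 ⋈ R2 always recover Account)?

Yes

Common attributes: R1 ∩ R2 = {BCity}.
Closure of {BCity}: BCity → CName applies, adding CName; CName → Type applies, adding Type. So (BCity)⁺ = {Type, CName, BCity}.
This closure contains every attribute of R1, so R1 ∩ R2 → R1. The join is lossless.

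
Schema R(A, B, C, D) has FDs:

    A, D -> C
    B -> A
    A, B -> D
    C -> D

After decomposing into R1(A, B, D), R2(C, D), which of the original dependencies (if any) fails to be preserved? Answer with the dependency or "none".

A, D -> C

Check A, D → C: no single fragment contains all of {A, C, D}, and the restricted closure of {A, D} across the fragments never reaches {C}.
B → A is preserved.
A, B → D is preserved.
C → D is preserved.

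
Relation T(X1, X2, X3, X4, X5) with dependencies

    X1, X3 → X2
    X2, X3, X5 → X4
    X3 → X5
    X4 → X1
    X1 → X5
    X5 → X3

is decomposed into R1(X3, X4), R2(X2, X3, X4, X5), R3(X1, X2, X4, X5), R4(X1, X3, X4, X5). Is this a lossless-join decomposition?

Chase test. Columns are X1, X2, X3, X4, X5; row i has aⱼ where attribute j ∈ Ri, else bᵢⱼ.
Initial tableau (one row per fragment):
  row 1: b11 b12 a3 a4 b15
  row 2: b21 a2 a3 a4 a5
  row 3: a1 a2 b33 a4 a5
  row 4: a1 b42 a3 a4 a5
Rows 1 and 2 agree on X3; apply X3→X5 and equate their X5 entries.
Rows 1 and 2 agree on X4; apply X4→X1 and equate their X1 entries.
Rows 1 and 3 agree on X4; apply X4→X1 and equate their X1 entries.
Rows 1 and 3 agree on X5; apply X5→X3 and equate their X3 entries.
Rows 1 and 2 agree on X1, X3; apply X1, X3→X2 and equate their X2 entries.
Rows 1 and 4 agree on X1, X3; apply X1, X3→X2 and equate their X2 entries.
Row 1 is now all distinguished symbols — the join is lossless.

Yes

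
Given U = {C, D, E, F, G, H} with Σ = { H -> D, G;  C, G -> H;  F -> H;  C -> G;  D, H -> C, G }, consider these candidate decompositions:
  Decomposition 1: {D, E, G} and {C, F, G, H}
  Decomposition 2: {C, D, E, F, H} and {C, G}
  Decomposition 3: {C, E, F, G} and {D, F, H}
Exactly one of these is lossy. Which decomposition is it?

Decomposition 1

Decomposition 1: common = {G}, closure = {G} → lossy.
Decomposition 2: common = {C}, closure = {C, D, G, H} → lossless.
Decomposition 3: common = {F}, closure = {C, D, F, G, H} → lossless.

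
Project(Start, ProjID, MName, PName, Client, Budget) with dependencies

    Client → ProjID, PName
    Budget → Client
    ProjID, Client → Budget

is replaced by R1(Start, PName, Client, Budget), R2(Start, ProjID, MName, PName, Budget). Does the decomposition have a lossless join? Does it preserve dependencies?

lossless and dependency-preserving

Lossless test: (Start, PName, Budget)⁺ = {Start, ProjID, PName, Client, Budget}, which contains all of one fragment — lossless.
Dependency preservation: Client → ProjID, PName; ProjID, Client → Budget are not contained in any single fragment, but the restricted closure of each left-hand side across the fragments still reaches the right-hand side; the remaining FDs each lie inside some fragment. All dependencies are preserved.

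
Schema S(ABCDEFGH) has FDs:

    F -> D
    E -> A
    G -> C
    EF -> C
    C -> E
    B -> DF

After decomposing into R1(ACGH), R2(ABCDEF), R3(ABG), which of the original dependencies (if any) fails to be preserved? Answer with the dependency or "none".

F → D lies within R2.
E → A lies within R2.
G → C lies within R1.
EF → C lies within R2.
C → E lies within R2.
B → DF lies within R2.
Every dependency is enforceable on the fragments, so the decomposition is dependency-preserving.

none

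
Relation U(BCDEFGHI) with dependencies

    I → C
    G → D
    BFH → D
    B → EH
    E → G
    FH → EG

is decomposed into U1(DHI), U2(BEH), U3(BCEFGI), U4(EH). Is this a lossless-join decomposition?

No

Chase test. Columns are BCDEFGHI; row i has aⱼ where attribute j ∈ Ui, else bᵢⱼ.
Initial tableau (one row per fragment):
  row 1: b11 b12 a3 b14 b15 b16 a7 a8
  row 2: a1 b22 b23 a4 b25 b26 a7 b28
  row 3: a1 a2 b33 a4 a5 a6 b37 a8
  row 4: b41 b42 b43 a4 b45 b46 a7 b48
Rows 1 and 3 agree on I; apply I→C and equate their C entries.
Rows 2 and 3 agree on B; apply B→EH and equate their EH entries.
Rows 2 and 3 agree on E; apply E→G and equate their G entries.
Rows 2 and 4 agree on E; apply E→G and equate their G entries.
Rows 2 and 3 agree on G; apply G→D and equate their D entries.
Rows 2 and 4 agree on G; apply G→D and equate their D entries.
No row becomes fully distinguished — the join is lossy.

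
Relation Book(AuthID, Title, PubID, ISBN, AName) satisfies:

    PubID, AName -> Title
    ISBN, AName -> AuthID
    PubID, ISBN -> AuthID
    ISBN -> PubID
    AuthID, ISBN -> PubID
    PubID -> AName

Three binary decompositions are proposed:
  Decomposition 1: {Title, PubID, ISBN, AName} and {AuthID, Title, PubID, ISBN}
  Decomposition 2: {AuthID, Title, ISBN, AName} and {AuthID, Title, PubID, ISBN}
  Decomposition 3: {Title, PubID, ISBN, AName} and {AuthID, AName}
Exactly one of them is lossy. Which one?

Decomposition 1: common = {Title, PubID, ISBN}, closure = {AuthID, Title, PubID, ISBN, AName} → lossless.
Decomposition 2: common = {AuthID, Title, ISBN}, closure = {AuthID, Title, PubID, ISBN, AName} → lossless.
Decomposition 3: common = {AName}, closure = {AName} → lossy.

Decomposition 3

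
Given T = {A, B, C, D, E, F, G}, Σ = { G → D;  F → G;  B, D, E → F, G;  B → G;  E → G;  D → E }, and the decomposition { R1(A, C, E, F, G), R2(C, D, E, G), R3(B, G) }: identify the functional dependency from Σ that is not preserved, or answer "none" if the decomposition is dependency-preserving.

B, D, E → F, G

Check B, D, E → F, G: no single fragment contains all of {B, D, E, F, G}, and the restricted closure of {B, D, E} across the fragments never reaches {F, G}.
G → D is preserved.
F → G is preserved.
B → G is preserved.
E → G is preserved.
D → E is preserved.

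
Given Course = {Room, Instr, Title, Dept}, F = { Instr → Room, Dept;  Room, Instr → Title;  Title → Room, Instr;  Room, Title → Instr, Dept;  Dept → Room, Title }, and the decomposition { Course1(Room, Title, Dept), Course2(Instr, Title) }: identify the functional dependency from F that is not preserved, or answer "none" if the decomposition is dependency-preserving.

Instr → Room, Dept: restricted closure across fragments reaches Room, Dept.
Room, Instr → Title: restricted closure across fragments reaches Title.
Title → Room, Instr: restricted closure across fragments reaches Room, Instr.
Room, Title → Instr, Dept: restricted closure across fragments reaches Instr, Dept.
Dept → Room, Title lies within Course1.
Every dependency is enforceable on the fragments, so the decomposition is dependency-preserving.

none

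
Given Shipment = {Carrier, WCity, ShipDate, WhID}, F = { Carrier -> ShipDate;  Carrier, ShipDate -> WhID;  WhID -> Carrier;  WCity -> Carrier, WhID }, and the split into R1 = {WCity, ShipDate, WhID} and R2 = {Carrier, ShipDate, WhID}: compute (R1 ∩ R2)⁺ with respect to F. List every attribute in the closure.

R1 ∩ R2 = {ShipDate, WhID}.
WhID → Carrier applies, adding Carrier
Closure: {Carrier, ShipDate, WhID}.

Carrier, ShipDate, WhID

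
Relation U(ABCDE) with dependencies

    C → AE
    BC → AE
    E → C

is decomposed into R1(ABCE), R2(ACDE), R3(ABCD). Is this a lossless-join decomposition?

Yes

Chase test. Columns are ABCDE; row i has aⱼ where attribute j ∈ Ri, else bᵢⱼ.
Initial tableau (one row per fragment):
  row 1: a1 a2 a3 b14 a5
  row 2: a1 b22 a3 a4 a5
  row 3: a1 a2 a3 a4 b35
Rows 1 and 3 agree on C; apply C→AE and equate their AE entries.
Row 3 is now all distinguished symbols — the join is lossless.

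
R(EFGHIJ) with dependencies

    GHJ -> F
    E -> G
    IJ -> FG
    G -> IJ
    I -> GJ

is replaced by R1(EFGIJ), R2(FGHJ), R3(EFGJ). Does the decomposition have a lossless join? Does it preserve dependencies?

Lossless test (chase): Rows 1 and 2 agree on G; apply G→IJ and equate their IJ entries. Rows 1 and 3 agree on G; apply G→IJ and equate their IJ entries. No row becomes fully distinguished — the join is lossy.
Dependency preservation: every FD's attributes lie within a single fragment, so each can be enforced locally — preserved.

lossy but dependency-preserving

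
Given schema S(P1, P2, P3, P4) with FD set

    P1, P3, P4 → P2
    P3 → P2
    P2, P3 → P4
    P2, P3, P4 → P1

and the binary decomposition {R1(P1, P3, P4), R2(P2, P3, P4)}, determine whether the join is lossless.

Yes

Common attributes: R1 ∩ R2 = {P3, P4}.
Closure of {P3, P4}: P3 → P2 applies, adding P2; P2, P3, P4 → P1 applies, adding P1. So (P3, P4)⁺ = {P1, P2, P3, P4}.
This closure contains every attribute of R1, so R1 ∩ R2 → R1. The join is lossless.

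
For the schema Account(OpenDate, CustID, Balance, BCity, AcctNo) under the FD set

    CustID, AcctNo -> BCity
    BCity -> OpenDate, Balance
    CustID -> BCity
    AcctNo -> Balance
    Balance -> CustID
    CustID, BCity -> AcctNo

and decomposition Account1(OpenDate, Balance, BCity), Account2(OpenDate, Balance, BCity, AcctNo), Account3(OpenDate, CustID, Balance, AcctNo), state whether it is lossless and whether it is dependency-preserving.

Lossless test (chase): Rows 1 and 2 agree on Balance; apply Balance→CustID and equate their CustID entries. Rows 1 and 3 agree on Balance; apply Balance→CustID and equate their CustID entries. Rows 1 and 2 agree on CustID, BCity; apply CustID, BCity→AcctNo and equate their AcctNo entries. Rows 1 and 3 agree on CustID, AcctNo; apply CustID, AcctNo→BCity and equate their BCity entries. Row 1 is now all distinguished symbols — the join is lossless.
Dependency preservation: CustID, AcctNo → BCity; CustID → BCity; CustID, BCity → AcctNo are not contained in any single fragment, but the restricted closure of each left-hand side across the fragments still reaches the right-hand side; the remaining FDs each lie inside some fragment. All dependencies are preserved.

lossless and dependency-preserving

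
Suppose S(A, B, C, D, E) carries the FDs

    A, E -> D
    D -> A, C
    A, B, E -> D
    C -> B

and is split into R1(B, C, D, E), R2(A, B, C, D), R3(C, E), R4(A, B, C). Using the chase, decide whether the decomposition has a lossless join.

Chase test. Columns are A, B, C, D, E; row i has aⱼ where attribute j ∈ Ri, else bᵢⱼ.
Initial tableau (one row per fragment):
  row 1: b11 a2 a3 a4 a5
  row 2: a1 a2 a3 a4 b25
  row 3: b31 b32 a3 b34 a5
  row 4: a1 a2 a3 b44 b45
Rows 1 and 2 agree on D; apply D→A, C and equate their A, C entries.
Rows 1 and 3 agree on C; apply C→B and equate their B entries.
Row 1 is now all distinguished symbols — the join is lossless.

Yes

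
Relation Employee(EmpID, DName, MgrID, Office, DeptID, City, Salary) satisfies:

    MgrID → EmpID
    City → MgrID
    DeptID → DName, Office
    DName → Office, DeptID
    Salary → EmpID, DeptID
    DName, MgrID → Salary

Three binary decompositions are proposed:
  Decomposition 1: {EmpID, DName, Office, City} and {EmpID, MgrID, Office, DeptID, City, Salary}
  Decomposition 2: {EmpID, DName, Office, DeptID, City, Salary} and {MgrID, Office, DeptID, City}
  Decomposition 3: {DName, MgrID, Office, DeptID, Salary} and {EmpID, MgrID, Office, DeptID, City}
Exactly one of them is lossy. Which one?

Decomposition 1

Decomposition 1: common = {EmpID, Office, City}, closure = {EmpID, MgrID, Office, City} → lossy.
Decomposition 2: common = {Office, DeptID, City}, closure = {EmpID, DName, MgrID, Office, DeptID, City, Salary} → lossless.
Decomposition 3: common = {MgrID, Office, DeptID}, closure = {EmpID, DName, MgrID, Office, DeptID, Salary} → lossless.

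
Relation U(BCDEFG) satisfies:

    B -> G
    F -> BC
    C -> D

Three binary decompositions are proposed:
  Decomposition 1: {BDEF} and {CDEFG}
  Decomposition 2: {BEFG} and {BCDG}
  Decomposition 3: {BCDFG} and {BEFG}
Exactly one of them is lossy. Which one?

Decomposition 2

Decomposition 1: common = {DEF}, closure = {BCDEFG} → lossless.
Decomposition 2: common = {BG}, closure = {BG} → lossy.
Decomposition 3: common = {BFG}, closure = {BCDFG} → lossless.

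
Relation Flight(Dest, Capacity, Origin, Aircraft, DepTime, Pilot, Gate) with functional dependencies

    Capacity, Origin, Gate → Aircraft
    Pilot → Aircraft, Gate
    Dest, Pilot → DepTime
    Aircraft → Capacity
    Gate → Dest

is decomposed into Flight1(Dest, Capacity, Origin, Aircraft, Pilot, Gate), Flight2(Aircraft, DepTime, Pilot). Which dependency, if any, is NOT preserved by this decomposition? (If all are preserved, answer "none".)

Capacity, Origin, Gate → Aircraft lies within Flight1.
Pilot → Aircraft, Gate lies within Flight1.
Dest, Pilot → DepTime: restricted closure across fragments reaches DepTime.
Aircraft → Capacity lies within Flight1.
Gate → Dest lies within Flight1.
Every dependency is enforceable on the fragments, so the decomposition is dependency-preserving.

none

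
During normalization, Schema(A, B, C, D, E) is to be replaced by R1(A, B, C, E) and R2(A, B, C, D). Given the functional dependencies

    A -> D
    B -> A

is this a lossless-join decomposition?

Yes

Common attributes: R1 ∩ R2 = {A, B, C}.
Closure of {A, B, C}: A → D applies, adding D. So (A, B, C)⁺ = {A, B, C, D}.
This closure contains every attribute of R2, so R1 ∩ R2 → R2. The join is lossless.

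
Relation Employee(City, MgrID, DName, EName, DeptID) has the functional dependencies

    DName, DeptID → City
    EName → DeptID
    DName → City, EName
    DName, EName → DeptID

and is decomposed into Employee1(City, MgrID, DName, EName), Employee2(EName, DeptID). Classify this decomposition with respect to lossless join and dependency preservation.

lossless and dependency-preserving

Lossless test: (EName)⁺ = {EName, DeptID}, which contains all of one fragment — lossless.
Dependency preservation: DName, DeptID → City; DName, EName → DeptID are not contained in any single fragment, but the restricted closure of each left-hand side across the fragments still reaches the right-hand side; the remaining FDs each lie inside some fragment. All dependencies are preserved.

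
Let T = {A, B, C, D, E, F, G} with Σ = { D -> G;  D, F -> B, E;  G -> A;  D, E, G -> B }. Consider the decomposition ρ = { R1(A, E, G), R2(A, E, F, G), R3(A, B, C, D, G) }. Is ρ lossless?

No

Chase test. Columns are A, B, C, D, E, F, G; row i has aⱼ where attribute j ∈ Ri, else bᵢⱼ.
Initial tableau (one row per fragment):
  row 1: a1 b12 b13 b14 a5 b16 a7
  row 2: a1 b22 b23 b24 a5 a6 a7
  row 3: a1 a2 a3 a4 b35 b36 a7
No row becomes fully distinguished — the join is lossy.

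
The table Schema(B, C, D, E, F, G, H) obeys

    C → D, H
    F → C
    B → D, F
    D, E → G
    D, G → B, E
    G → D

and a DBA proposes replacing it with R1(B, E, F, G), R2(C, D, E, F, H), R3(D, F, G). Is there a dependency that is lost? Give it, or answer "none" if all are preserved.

C → D, H lies within R2.
F → C lies within R2.
B → D, F: restricted closure across fragments reaches D, F.
D, E → G: restricted closure across fragments reaches G.
D, G → B, E: restricted closure across fragments reaches B, E.
G → D lies within R3.
Every dependency is enforceable on the fragments, so the decomposition is dependency-preserving.

none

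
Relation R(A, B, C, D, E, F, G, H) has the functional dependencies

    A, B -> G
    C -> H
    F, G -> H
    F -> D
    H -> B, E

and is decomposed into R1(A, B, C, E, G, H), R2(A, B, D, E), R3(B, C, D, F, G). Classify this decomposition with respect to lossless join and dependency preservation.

Lossless test (chase): Rows 1 and 2 agree on A, B; apply A, B→G and equate their G entries. Rows 1 and 3 agree on C; apply C→H and equate their H entries. Rows 1 and 3 agree on H; apply H→B, E and equate their B, E entries. No row becomes fully distinguished — the join is lossy.
Dependency preservation: the restricted closure of {F, G} across the fragments never reaches {H}, so F, G → H cannot be enforced without a join — not preserved.

lossy and not dependency-preserving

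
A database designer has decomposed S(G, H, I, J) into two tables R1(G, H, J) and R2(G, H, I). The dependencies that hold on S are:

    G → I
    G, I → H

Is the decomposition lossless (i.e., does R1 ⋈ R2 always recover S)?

Common attributes: R1 ∩ R2 = {G, H}.
Closure of {G, H}: G → I applies, adding I. So (G, H)⁺ = {G, H, I}.
This closure contains every attribute of R2, so R1 ∩ R2 → R2. The join is lossless.

Yes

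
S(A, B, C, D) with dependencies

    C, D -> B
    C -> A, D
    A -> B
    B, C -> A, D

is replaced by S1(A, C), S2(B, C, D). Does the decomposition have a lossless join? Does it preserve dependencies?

lossless but not dependency-preserving

Lossless test: (C)⁺ = {A, B, C, D}, which contains all of one fragment — lossless.
Dependency preservation: the restricted closure of {A} across the fragments never reaches {B}, so A → B cannot be enforced without a join — not preserved.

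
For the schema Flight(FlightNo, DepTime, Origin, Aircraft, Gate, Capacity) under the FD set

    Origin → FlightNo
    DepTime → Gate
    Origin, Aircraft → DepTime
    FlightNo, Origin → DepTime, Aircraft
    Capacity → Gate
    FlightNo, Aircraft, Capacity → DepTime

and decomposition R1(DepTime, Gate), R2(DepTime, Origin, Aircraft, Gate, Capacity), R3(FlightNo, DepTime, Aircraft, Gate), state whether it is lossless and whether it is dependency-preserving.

lossy and not dependency-preserving

Lossless test (chase): applying each FD to every pair of rows produces no changes in the tableau, so no row becomes fully distinguished — the join is lossy.
Dependency preservation: the restricted closure of {Origin} across the fragments never reaches {FlightNo}, so Origin → FlightNo cannot be enforced without a join — not preserved.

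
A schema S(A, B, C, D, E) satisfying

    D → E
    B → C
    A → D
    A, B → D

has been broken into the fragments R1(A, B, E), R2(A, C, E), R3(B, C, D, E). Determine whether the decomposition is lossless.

Chase test. Columns are A, B, C, D, E; row i has aⱼ where attribute j ∈ Ri, else bᵢⱼ.
Initial tableau (one row per fragment):
  row 1: a1 a2 b13 b14 a5
  row 2: a1 b22 a3 b24 a5
  row 3: b31 a2 a3 a4 a5
Rows 1 and 3 agree on B; apply B→C and equate their C entries.
Rows 1 and 2 agree on A; apply A→D and equate their D entries.
No row becomes fully distinguished — the join is lossy.

No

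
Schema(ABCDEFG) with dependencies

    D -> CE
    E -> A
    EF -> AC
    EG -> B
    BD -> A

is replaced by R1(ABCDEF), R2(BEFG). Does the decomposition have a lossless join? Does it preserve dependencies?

Lossless test: (BEF)⁺ = {ABCEF}, which is a superkey of neither fragment — lossy.
Dependency preservation: every FD's attributes lie within a single fragment, so each can be enforced locally — preserved.

lossy but dependency-preserving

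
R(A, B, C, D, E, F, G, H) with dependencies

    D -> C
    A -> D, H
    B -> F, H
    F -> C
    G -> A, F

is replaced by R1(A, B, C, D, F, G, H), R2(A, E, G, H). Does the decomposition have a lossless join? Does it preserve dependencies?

Lossless test: (A, G, H)⁺ = {A, C, D, F, G, H}, which is a superkey of neither fragment — lossy.
Dependency preservation: every FD's attributes lie within a single fragment, so each can be enforced locally — preserved.

lossy but dependency-preserving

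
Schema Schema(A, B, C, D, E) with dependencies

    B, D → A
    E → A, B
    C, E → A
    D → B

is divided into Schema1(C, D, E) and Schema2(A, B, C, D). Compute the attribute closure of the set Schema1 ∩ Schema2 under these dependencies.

A, B, C, D

Schema1 ∩ Schema2 = {C, D}.
D → B applies, adding B
B, D → A applies, adding A
Closure: {A, B, C, D}.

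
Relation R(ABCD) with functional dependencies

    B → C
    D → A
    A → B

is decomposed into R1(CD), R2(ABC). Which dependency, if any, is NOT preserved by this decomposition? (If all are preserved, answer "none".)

Check D → A: no single fragment contains all of {AD}, and the restricted closure of {D} across the fragments never reaches {A}.
B → C is preserved.
A → B is preserved.

D → A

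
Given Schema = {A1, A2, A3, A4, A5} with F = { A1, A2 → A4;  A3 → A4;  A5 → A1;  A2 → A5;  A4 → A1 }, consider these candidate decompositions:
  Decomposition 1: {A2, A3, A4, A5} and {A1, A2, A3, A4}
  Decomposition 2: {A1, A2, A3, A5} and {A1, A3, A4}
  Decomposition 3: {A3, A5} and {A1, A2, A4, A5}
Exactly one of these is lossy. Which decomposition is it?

Decomposition 3

Decomposition 1: common = {A2, A3, A4}, closure = {A1, A2, A3, A4, A5} → lossless.
Decomposition 2: common = {A1, A3}, closure = {A1, A3, A4} → lossless.
Decomposition 3: common = {A5}, closure = {A1, A5} → lossy.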